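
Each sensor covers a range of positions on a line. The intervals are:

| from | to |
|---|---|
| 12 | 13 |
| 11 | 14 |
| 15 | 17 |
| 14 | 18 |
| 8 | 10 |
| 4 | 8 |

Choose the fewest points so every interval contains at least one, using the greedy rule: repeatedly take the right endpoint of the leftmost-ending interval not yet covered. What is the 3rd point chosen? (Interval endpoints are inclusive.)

17

Process intervals by earliest right end; each time one isn't hit yet, stab at its right endpoint.
By right end: [4,8]  [8,10]  [12,13]  [11,14]  [15,17]  [14,18]
[4,8] uncovered → point at 8; [12,13] uncovered → point at 13; [15,17] uncovered → point at 17.
Points: 8, 13, 17 (3 total).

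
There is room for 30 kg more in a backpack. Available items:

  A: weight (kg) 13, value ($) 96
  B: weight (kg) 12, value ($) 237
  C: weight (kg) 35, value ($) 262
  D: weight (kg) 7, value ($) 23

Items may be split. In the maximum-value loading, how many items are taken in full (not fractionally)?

Ratios (sorted): B 19.75, C 7.49, A 7.38, D 3.29
take B (12 @ 237); take 18/35 of C → 134.74. Capacity used 30/30.
1 item(s) taken whole; one partial (take 18/35 of C).

1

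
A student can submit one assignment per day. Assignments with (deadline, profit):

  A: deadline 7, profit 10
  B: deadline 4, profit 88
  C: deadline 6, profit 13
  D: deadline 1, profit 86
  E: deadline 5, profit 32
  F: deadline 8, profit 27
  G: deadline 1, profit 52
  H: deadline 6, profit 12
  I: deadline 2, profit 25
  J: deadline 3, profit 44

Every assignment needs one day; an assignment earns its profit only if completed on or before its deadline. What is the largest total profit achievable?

325

Sort by profit descending; place each in the latest free slot ≤ its deadline.
By profit: B(d4,88), D(d1,86), G(d1,52), J(d3,44), E(d5,32), F(d8,27), I(d2,25), C(d6,13), H(d6,12), A(d7,10)
B→slot 4; D→slot 1; G skipped; J→slot 3; E→slot 5; F→slot 8; I→slot 2; C→slot 6; H skipped; A→slot 7.
Profit = 86 + 25 + 44 + 88 + 32 + 13 + 10 + 27 = 325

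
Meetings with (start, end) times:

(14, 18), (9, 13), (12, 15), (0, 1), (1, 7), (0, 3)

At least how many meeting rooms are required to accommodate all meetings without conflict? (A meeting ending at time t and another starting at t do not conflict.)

2

The answer is the maximum number of intervals overlapping at any instant.
starts: [0, 0, 1, 9, 12, 14]
ends:   [1, 3, 7, 13, 15, 18]
s0→1 s0→2  — peak 2.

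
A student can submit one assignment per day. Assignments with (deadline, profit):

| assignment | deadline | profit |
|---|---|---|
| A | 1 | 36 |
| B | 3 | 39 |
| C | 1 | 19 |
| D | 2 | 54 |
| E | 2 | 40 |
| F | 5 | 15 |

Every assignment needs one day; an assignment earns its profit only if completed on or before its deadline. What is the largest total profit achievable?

148

Profit order: D=54 E=40 B=39 A=36 C=19 F=15
Assign: D→slot 2, E→slot 1, B→slot 3, A skipped, C skipped, F→slot 5.
Slots: [1:E] [2:D] [3:B] [5:F]
Profit = 40 + 54 + 39 + 15 = 148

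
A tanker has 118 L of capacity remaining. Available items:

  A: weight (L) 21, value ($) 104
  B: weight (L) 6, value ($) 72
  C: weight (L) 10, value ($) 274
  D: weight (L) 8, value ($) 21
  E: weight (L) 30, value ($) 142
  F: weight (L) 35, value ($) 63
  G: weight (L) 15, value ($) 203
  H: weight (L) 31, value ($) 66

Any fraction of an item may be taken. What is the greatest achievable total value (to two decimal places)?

875.61

Order: C (274/10=27.40) > G (203/15=13.53) > B (72/6=12.00) > A (104/21=4.95) > E (142/30=4.73) > D (21/8=2.62) > H (66/31=2.13) > F (63/35=1.80)
Fill: take C (10 @ 274) → take G (15 @ 203) → take B (6 @ 72) → take A (21 @ 104) → take E (30 @ 142) → take D (8 @ 21) → take 28/31 of H → 59.61; 118/118 used.
Total value = 875.61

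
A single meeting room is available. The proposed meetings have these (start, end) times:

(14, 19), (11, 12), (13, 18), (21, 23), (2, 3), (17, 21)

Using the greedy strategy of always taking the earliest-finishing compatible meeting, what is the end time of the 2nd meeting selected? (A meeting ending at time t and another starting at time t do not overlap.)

12

By end time: (2,3), (11,12), (13,18), (14,19), (17,21), (21,23).
Pick (2,3); next start ≥ 3 → (11,12); next start ≥ 12 → (13,18); next start ≥ 18 → (21,23).
Selected: (2,3) (11,12) (13,18) (21,23)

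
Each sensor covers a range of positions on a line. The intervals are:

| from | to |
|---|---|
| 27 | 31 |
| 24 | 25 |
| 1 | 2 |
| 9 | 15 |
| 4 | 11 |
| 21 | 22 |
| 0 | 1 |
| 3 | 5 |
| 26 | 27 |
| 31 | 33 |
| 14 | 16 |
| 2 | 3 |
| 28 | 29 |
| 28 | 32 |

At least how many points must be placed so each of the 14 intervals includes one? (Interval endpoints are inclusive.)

9

Process intervals by earliest right end; each time one isn't hit yet, stab at its right endpoint.
By right end: [0,1]  [1,2]  [2,3]  [3,5]  [4,11]  [9,15]  [14,16]  [21,22]  [24,25]  [26,27]  [28,29]  [27,31]  [28,32]  [31,33]
[0,1] uncovered → point at 1; [2,3] uncovered → point at 3; [4,11] uncovered → point at 11; [14,16] uncovered → point at 16; [21,22] uncovered → point at 22; [24,25] uncovered → point at 25; [26,27] uncovered → point at 27; [28,29] uncovered → point at 29; [31,33] uncovered → point at 33.
Points: 1, 3, 11, 16, 22, 25, 27, 29, 33 (9 total).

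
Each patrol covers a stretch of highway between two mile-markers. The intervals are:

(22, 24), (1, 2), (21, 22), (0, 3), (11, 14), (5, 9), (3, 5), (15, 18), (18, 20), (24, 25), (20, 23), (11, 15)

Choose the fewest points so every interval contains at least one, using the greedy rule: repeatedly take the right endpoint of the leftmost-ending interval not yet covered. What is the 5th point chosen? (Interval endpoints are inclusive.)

Sort by right endpoint; whenever an interval is uncovered, place a point at its right end.
Sorted: [1,2] [0,3] [3,5] [5,9] [11,14] [11,15] [15,18] [18,20] [21,22] [20,23] [22,24] [24,25]
{[1,2],[0,3]} hit by 2; {[3,5],[5,9]} hit by 5; {[11,14],[11,15]} hit by 14; {[15,18],[18,20]} hit by 18; {[21,22],[20,23],[22,24]} hit by 22; {[24,25]} hit by 25.
Points: 2, 5, 14, 18, 22, 25 (6 total).

22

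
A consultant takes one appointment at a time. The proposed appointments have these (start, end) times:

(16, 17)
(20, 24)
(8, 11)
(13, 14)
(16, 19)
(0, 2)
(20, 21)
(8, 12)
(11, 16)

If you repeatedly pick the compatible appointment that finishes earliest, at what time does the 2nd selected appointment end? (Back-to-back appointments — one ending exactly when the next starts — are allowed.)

By end time: (0,2), (8,11), (8,12), (13,14), (11,16), (16,17), (16,19), (20,21), (20,24).
Pick (0,2); next start ≥ 2 → (8,11); next start ≥ 11 → (13,14); next start ≥ 14 → (16,17); next start ≥ 17 → (20,21).
Selected: (0,2) (8,11) (13,14) (16,17) (20,21)

11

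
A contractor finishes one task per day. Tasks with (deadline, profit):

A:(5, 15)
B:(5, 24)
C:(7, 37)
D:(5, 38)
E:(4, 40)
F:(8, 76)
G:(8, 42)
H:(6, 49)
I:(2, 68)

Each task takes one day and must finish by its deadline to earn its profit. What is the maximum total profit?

374

Take jobs in profit order; each goes to the latest open slot no later than its deadline.
Profit order: F=76 I=68 H=49 G=42 E=40 D=38 C=37 B=24 A=15
Assign: F→slot 8, I→slot 2, H→slot 6, G→slot 7, E→slot 4, D→slot 5, C→slot 3, B→slot 1, A skipped.
Slots: [1:B] [2:I] [3:C] [4:E] [5:D] [6:H] [7:G] [8:F]
Profit = 24 + 68 + 37 + 40 + 38 + 49 + 42 + 76 = 374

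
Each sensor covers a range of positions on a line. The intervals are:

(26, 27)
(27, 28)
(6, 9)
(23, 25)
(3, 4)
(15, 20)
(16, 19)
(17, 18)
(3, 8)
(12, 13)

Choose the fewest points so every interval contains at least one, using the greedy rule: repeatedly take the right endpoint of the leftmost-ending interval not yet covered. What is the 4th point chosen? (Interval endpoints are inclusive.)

18

Process intervals by earliest right end; each time one isn't hit yet, stab at its right endpoint.
Sorted: [3,4] [3,8] [6,9] [12,13] [17,18] [16,19] [15,20] [23,25] [26,27] [27,28]
{[3,4],[3,8]} hit by 4; {[6,9]} hit by 9; {[12,13]} hit by 13; {[17,18],[16,19],[15,20]} hit by 18; {[23,25]} hit by 25; {[26,27],[27,28]} hit by 27.
Points: 4, 9, 13, 18, 25, 27 (6 total).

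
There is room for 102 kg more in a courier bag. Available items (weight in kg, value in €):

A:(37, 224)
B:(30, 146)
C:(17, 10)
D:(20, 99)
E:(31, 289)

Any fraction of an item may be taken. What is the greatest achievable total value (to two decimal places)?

680.13

Sort by value per unit weight and fill in that order.
Ratios (sorted): E 9.32, A 6.05, D 4.95, B 4.87, C 0.59
take E (31 @ 289); take A (37 @ 224); take D (20 @ 99); take 14/30 of B → 68.13. Capacity used 102/102.
Total value = 680.13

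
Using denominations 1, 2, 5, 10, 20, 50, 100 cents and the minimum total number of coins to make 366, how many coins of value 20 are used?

0

366 = 3×100 + 1×50 + 1×10 + 1×5 + 1×1
Count of 20: 0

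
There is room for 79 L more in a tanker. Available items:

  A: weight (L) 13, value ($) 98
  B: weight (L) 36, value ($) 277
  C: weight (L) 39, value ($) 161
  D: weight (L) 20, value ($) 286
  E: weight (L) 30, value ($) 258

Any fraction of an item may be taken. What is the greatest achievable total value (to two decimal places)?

Ratios (sorted): D 14.30, E 8.60, B 7.69, A 7.54, C 4.13
take D (20 @ 286); take E (30 @ 258); take 29/36 of B → 223.14. Capacity used 79/79.
Total value = 767.14

767.14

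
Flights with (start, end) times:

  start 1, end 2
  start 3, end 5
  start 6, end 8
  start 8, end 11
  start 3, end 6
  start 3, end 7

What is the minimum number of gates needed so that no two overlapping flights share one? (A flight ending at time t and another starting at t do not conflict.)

3

The answer is the maximum number of intervals overlapping at any instant.
starts: [1, 3, 3, 3, 6, 8]
ends:   [2, 5, 6, 7, 8, 11]
s1→1 e2→0 s3→1 s3→2 s3→3  — peak 3.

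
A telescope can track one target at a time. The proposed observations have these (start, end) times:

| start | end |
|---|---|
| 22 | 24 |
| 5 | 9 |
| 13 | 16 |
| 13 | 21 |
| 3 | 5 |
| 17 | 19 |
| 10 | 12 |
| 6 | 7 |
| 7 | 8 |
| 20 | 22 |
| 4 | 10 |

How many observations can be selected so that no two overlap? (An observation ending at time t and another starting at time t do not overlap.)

By end time: (3,5), (6,7), (7,8), (5,9), (4,10), (10,12), (13,16), (17,19), (13,21), (20,22), (22,24).
Pick (3,5); next start ≥ 5 → (6,7); next start ≥ 7 → (7,8); next start ≥ 8 → (10,12); next start ≥ 12 → (13,16); next start ≥ 16 → (17,19); next start ≥ 19 → (20,22); next start ≥ 22 → (22,24).
Selected 8 observations.

8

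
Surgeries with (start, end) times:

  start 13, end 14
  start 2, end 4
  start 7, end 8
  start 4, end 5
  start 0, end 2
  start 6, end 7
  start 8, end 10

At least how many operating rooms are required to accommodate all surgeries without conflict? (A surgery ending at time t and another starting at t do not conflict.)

starts: [0, 2, 4, 6, 7, 8, 13]
ends:   [2, 4, 5, 7, 8, 10, 14]
s0→1  — peak 1.

1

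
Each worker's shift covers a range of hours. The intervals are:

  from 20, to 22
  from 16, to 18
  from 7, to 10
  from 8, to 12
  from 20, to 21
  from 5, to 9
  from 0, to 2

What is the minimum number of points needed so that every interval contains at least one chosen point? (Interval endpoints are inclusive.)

By right end: [0,2]  [5,9]  [7,10]  [8,12]  [16,18]  [20,21]  [20,22]
[0,2] uncovered → point at 2; [5,9] uncovered → point at 9; [16,18] uncovered → point at 18; [20,21] uncovered → point at 21.
Points: 2, 9, 18, 21 (4 total).

4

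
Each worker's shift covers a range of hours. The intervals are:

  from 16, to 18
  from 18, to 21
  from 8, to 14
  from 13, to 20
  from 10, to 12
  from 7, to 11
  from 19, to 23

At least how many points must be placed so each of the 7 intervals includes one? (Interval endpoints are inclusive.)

3

Sorted: [7,11] [10,12] [8,14] [16,18] [13,20] [18,21] [19,23]
{[7,11],[10,12],[8,14]} hit by 11; {[16,18],[13,20],[18,21]} hit by 18; {[19,23]} hit by 23.
Points: 11, 18, 23 (3 total).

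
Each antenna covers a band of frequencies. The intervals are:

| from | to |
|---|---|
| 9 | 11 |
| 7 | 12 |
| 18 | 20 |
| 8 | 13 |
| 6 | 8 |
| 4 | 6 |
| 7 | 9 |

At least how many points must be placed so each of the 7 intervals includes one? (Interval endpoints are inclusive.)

3

Process intervals by earliest right end; each time one isn't hit yet, stab at its right endpoint.
By right end: [4,6]  [6,8]  [7,9]  [9,11]  [7,12]  [8,13]  [18,20]
[4,6] uncovered → point at 6; [7,9] uncovered → point at 9; [18,20] uncovered → point at 20.
Points: 6, 9, 20 (3 total).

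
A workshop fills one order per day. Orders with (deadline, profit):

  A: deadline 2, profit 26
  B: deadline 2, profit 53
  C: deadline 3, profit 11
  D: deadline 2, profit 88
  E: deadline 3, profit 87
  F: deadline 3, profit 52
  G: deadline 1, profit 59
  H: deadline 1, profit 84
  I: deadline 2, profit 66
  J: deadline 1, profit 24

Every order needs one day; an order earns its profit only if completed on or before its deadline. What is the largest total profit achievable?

By profit: D(d2,88), E(d3,87), H(d1,84), I(d2,66), G(d1,59), B(d2,53), F(d3,52), A(d2,26), J(d1,24), C(d3,11)
D→slot 2; E→slot 3; H→slot 1; I skipped; G skipped; B skipped; F skipped; A skipped; J skipped; C skipped.
Profit = 84 + 88 + 87 = 259

259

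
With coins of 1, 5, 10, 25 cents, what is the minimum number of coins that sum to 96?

Greedy: take as many of the largest coin as possible, then repeat with the remainder.
96 − 3×25→21 − 2×10→1 − 1×1→0
Total coins = 3 + 2 + 1 = 6

6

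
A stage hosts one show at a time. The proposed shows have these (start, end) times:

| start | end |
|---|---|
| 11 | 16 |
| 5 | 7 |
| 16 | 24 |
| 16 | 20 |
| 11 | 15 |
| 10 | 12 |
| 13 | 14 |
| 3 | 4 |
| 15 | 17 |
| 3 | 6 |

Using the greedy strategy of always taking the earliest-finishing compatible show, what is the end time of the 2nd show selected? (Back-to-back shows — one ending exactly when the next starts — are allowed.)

Greedy by earliest finish: after sorting by end time, pick each interval compatible with the last pick.
By end time: (3,4), (3,6), (5,7), (10,12), (13,14), (11,15), (11,16), (15,17), (16,20), (16,24).
Pick (3,4); next start ≥ 4 → (5,7); next start ≥ 7 → (10,12); next start ≥ 12 → (13,14); next start ≥ 14 → (15,17).
Selected: (3,4) (5,7) (10,12) (13,14) (15,17)

7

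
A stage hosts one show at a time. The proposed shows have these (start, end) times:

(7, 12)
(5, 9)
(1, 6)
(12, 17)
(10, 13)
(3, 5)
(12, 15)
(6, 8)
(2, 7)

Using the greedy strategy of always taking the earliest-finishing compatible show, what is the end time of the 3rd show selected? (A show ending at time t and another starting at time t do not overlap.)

13

Order by finish time; keep every interval that doesn't clash with the previous kept one.
Sorted by end: (3,5)  (1,6)  (2,7)  (6,8)  (5,9)  (7,12)  (10,13)  (12,15)  (12,17)
take (3,5); skip (2,7); take (6,8); skip (5,9); take (10,13).
Selected: (3,5) (6,8) (10,13)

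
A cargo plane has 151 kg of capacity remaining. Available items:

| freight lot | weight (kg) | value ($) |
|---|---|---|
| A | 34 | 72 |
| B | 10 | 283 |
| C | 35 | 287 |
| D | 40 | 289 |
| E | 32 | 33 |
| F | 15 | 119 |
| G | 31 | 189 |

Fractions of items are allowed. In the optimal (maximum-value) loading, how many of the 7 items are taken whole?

5

Sort by value per unit weight and fill in that order.
Ratios (sorted): B 28.30, C 8.20, F 7.93, D 7.22, G 6.10, A 2.12, E 1.03
take B (10 @ 283); take C (35 @ 287); take F (15 @ 119); take D (40 @ 289); take G (31 @ 189); take 20/34 of A → 42.35. Capacity used 151/151.
5 item(s) taken whole; one partial (take 20/34 of A).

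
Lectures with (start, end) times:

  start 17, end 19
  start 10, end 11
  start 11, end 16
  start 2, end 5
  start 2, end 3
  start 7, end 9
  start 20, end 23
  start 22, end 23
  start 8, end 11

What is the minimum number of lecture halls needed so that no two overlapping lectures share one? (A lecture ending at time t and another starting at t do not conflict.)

starts: [2, 2, 7, 8, 10, 11, 17, 20, 22]
ends:   [3, 5, 9, 11, 11, 16, 19, 23, 23]
s2→1 s2→2  — peak 2.

2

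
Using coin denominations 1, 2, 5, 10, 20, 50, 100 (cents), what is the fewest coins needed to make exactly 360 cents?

Use the largest denomination that fits, subtract, and repeat.
360 − 3×100→60 − 1×50→10 − 1×10→0
Total coins = 3 + 1 + 1 = 5

5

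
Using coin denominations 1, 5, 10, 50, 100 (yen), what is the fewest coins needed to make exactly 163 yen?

Use the largest denomination that fits, subtract, and repeat.
163 − 1×100→63 − 1×50→13 − 1×10→3 − 3×1→0
Total coins = 1 + 1 + 1 + 3 = 6

6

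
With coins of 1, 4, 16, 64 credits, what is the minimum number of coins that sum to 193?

4

Greedy: take as many of the largest coin as possible, then repeat with the remainder.
193 = 3×64 + 1×1
Total coins = 3 + 1 = 4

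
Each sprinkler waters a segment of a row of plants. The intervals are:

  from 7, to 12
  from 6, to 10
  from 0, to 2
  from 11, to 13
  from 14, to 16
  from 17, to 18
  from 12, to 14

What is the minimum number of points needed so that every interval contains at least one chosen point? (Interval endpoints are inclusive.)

Sort by right endpoint; whenever an interval is uncovered, place a point at its right end.
By right end: [0,2]  [6,10]  [7,12]  [11,13]  [12,14]  [14,16]  [17,18]
[0,2] uncovered → point at 2; [6,10] uncovered → point at 10; [11,13] uncovered → point at 13; [14,16] uncovered → point at 16; [17,18] uncovered → point at 18.
Points: 2, 10, 13, 16, 18 (5 total).

5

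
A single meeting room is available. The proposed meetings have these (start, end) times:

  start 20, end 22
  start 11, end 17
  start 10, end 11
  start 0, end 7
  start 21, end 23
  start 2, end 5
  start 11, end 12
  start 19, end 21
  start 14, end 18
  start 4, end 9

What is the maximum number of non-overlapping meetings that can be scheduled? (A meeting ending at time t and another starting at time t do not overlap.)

By end time: (2,5), (0,7), (4,9), (10,11), (11,12), (11,17), (14,18), (19,21), (20,22), (21,23).
Pick (2,5); next start ≥ 5 → (10,11); next start ≥ 11 → (11,12); next start ≥ 12 → (14,18); next start ≥ 18 → (19,21); next start ≥ 21 → (21,23).
Selected 6 meetings.

6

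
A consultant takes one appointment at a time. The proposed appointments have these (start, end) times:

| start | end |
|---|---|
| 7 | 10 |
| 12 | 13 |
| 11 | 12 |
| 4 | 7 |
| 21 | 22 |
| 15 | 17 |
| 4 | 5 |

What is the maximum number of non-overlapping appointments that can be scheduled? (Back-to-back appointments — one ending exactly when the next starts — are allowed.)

By end time: (4,5), (4,7), (7,10), (11,12), (12,13), (15,17), (21,22).
Pick (4,5); next start ≥ 5 → (7,10); next start ≥ 10 → (11,12); next start ≥ 12 → (12,13); next start ≥ 13 → (15,17); next start ≥ 17 → (21,22).
Selected 6 appointments.

6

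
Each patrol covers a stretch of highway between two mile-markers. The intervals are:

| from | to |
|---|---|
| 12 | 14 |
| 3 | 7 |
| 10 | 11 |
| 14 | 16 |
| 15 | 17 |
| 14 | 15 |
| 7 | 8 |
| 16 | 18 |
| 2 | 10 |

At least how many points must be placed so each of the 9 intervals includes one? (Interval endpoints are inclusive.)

Sorted: [3,7] [7,8] [2,10] [10,11] [12,14] [14,15] [14,16] [15,17] [16,18]
{[3,7],[7,8],[2,10]} hit by 7; {[10,11]} hit by 11; {[12,14],[14,15],[14,16]} hit by 14; {[15,17],[16,18]} hit by 17.
Points: 7, 11, 14, 17 (4 total).

4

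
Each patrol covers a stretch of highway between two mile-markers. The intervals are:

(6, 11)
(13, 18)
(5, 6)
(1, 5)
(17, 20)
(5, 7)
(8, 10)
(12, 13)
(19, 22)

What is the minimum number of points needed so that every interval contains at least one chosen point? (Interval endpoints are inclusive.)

Sort by right endpoint; whenever an interval is uncovered, place a point at its right end.
By right end: [1,5]  [5,6]  [5,7]  [8,10]  [6,11]  [12,13]  [13,18]  [17,20]  [19,22]
[1,5] uncovered → point at 5; [8,10] uncovered → point at 10; [12,13] uncovered → point at 13; [17,20] uncovered → point at 20.
Points: 5, 10, 13, 20 (4 total).

4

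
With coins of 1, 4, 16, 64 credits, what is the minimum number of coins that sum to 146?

5

146 − 2×64→18 − 1×16→2 − 2×1→0
Total coins = 2 + 1 + 2 = 5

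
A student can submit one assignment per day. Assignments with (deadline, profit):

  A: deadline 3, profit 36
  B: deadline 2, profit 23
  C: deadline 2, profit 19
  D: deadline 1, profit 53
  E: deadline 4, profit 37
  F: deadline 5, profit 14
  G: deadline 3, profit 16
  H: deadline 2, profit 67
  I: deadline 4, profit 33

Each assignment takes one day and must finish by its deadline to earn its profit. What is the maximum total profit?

Sort by profit descending; place each in the latest free slot ≤ its deadline.
By profit: H(d2,67), D(d1,53), E(d4,37), A(d3,36), I(d4,33), B(d2,23), C(d2,19), G(d3,16), F(d5,14)
H→slot 2; D→slot 1; E→slot 4; A→slot 3; I skipped; B skipped; C skipped; G skipped; F→slot 5.
Profit = 53 + 67 + 36 + 37 + 14 = 207

207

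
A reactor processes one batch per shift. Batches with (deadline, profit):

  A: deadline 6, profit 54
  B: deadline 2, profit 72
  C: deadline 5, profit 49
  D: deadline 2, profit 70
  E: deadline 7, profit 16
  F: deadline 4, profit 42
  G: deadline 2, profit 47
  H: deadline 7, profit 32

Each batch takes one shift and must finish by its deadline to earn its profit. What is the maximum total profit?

Take jobs in profit order; each goes to the latest open slot no later than its deadline.
Profit order: B=72 D=70 A=54 C=49 G=47 F=42 H=32 E=16
Assign: B→slot 2, D→slot 1, A→slot 6, C→slot 5, G skipped, F→slot 4, H→slot 7, E→slot 3.
Slots: [1:D] [2:B] [3:E] [4:F] [5:C] [6:A] [7:H]
Profit = 70 + 72 + 16 + 42 + 49 + 54 + 32 = 335

335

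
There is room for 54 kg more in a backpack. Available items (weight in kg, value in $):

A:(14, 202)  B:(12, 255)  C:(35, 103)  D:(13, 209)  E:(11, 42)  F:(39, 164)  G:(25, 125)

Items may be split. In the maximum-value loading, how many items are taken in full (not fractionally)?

3

Sort by value per unit weight and fill in that order.
Ratios (sorted): B 21.25, D 16.08, A 14.43, G 5.00, F 4.21, E 3.82, C 2.94
take B (12 @ 255); take D (13 @ 209); take A (14 @ 202); take 15/25 of G → 75.00. Capacity used 54/54.
3 item(s) taken whole; one partial (take 15/25 of G).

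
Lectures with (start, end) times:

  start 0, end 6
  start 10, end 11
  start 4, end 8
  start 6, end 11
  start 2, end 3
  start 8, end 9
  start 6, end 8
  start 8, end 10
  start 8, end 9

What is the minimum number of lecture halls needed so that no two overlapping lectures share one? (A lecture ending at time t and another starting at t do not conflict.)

Count concurrent intervals with a sweep; the peak is the room count.
Events (time:±→running): 0:+→1 2:+→2 3:-→1 4:+→2 6:-→1 6:+→2 6:+→3 8:-→2 8:-→1 8:+→2 8:+→3 8:+→4 … peak 4.

4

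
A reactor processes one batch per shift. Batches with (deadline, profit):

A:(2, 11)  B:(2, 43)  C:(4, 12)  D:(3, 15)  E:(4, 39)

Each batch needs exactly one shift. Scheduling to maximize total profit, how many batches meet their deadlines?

4

Profit order: B=43 E=39 D=15 C=12 A=11
Assign: B→slot 2, E→slot 4, D→slot 3, C→slot 1, A skipped.
Slots: [1:C] [2:B] [3:D] [4:E]
4 of 5 scheduled.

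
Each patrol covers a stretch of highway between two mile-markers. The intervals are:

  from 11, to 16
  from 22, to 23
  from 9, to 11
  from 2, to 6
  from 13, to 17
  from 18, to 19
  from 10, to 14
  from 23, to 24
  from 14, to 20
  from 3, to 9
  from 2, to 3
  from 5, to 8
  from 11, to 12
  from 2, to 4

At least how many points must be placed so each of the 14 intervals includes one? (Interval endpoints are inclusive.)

6

Sort by right endpoint; whenever an interval is uncovered, place a point at its right end.
By right end: [2,3]  [2,4]  [2,6]  [5,8]  [3,9]  [9,11]  [11,12]  [10,14]  [11,16]  [13,17]  [18,19]  [14,20]  [22,23]  [23,24]
[2,3] uncovered → point at 3; [5,8] uncovered → point at 8; [9,11] uncovered → point at 11; [13,17] uncovered → point at 17; [18,19] uncovered → point at 19; [22,23] uncovered → point at 23.
Points: 3, 8, 11, 17, 19, 23 (6 total).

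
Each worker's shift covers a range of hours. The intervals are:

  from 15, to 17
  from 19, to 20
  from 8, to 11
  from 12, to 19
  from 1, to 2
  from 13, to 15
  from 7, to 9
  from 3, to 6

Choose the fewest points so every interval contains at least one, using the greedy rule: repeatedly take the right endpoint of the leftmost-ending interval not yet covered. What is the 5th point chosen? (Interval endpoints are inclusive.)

20

Process intervals by earliest right end; each time one isn't hit yet, stab at its right endpoint.
Sorted: [1,2] [3,6] [7,9] [8,11] [13,15] [15,17] [12,19] [19,20]
{[1,2]} hit by 2; {[3,6]} hit by 6; {[7,9],[8,11]} hit by 9; {[13,15],[15,17],[12,19]} hit by 15; {[19,20]} hit by 20.
Points: 2, 6, 9, 15, 20 (5 total).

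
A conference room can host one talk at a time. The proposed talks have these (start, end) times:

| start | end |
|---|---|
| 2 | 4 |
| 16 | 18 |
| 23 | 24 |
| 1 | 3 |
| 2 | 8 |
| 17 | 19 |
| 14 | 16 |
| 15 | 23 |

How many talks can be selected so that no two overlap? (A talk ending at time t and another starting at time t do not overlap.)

Order by finish time; keep every interval that doesn't clash with the previous kept one.
By end time: (1,3), (2,4), (2,8), (14,16), (16,18), (17,19), (15,23), (23,24).
Pick (1,3); next start ≥ 3 → (14,16); next start ≥ 16 → (16,18); next start ≥ 18 → (23,24).
Selected 4 talks.

4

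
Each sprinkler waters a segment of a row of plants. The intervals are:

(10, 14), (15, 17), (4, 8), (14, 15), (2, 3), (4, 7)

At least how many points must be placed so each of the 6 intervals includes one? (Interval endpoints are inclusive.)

4

Process intervals by earliest right end; each time one isn't hit yet, stab at its right endpoint.
Sorted: [2,3] [4,7] [4,8] [10,14] [14,15] [15,17]
{[2,3]} hit by 3; {[4,7],[4,8]} hit by 7; {[10,14],[14,15]} hit by 14; {[15,17]} hit by 17.
Points: 3, 7, 14, 17 (4 total).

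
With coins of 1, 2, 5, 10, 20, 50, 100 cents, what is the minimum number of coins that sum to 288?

8

Greedy: take as many of the largest coin as possible, then repeat with the remainder.
288 − 2×100→88 − 1×50→38 − 1×20→18 − 1×10→8 − 1×5→3 − 1×2→1 − 1×1→0
Total coins = 2 + 1 + 1 + 1 + 1 + 1 + 1 = 8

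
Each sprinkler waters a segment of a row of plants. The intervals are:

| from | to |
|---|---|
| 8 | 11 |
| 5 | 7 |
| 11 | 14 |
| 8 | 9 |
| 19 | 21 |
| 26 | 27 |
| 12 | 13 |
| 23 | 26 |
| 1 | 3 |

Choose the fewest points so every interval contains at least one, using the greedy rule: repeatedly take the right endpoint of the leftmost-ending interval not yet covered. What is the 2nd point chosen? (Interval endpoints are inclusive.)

Sort by right endpoint; whenever an interval is uncovered, place a point at its right end.
By right end: [1,3]  [5,7]  [8,9]  [8,11]  [12,13]  [11,14]  [19,21]  [23,26]  [26,27]
[1,3] uncovered → point at 3; [5,7] uncovered → point at 7; [8,9] uncovered → point at 9; [12,13] uncovered → point at 13; [19,21] uncovered → point at 21; [23,26] uncovered → point at 26.
Points: 3, 7, 9, 13, 21, 26 (6 total).

7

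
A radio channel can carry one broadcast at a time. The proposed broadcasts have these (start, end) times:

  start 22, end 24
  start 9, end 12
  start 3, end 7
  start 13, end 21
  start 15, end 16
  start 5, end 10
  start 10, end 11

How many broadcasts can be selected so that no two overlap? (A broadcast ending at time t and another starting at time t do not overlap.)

Sorted by end: (3,7)  (5,10)  (10,11)  (9,12)  (15,16)  (13,21)  (22,24)
take (3,7); take (10,11); take (15,16); take (22,24).
Selected 4 broadcasts.

4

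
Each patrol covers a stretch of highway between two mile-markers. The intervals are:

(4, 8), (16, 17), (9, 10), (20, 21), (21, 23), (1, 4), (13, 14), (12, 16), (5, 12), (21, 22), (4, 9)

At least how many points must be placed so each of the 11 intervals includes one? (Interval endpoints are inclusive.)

By right end: [1,4]  [4,8]  [4,9]  [9,10]  [5,12]  [13,14]  [12,16]  [16,17]  [20,21]  [21,22]  [21,23]
[1,4] uncovered → point at 4; [9,10] uncovered → point at 10; [13,14] uncovered → point at 14; [16,17] uncovered → point at 17; [20,21] uncovered → point at 21.
Points: 4, 10, 14, 17, 21 (5 total).

5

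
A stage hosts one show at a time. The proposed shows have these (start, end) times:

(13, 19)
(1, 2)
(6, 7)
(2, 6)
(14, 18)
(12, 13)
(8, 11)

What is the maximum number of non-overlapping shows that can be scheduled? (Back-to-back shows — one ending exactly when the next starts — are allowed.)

6

Greedy by earliest finish: after sorting by end time, pick each interval compatible with the last pick.
By end time: (1,2), (2,6), (6,7), (8,11), (12,13), (14,18), (13,19).
Pick (1,2); next start ≥ 2 → (2,6); next start ≥ 6 → (6,7); next start ≥ 7 → (8,11); next start ≥ 11 → (12,13); next start ≥ 13 → (14,18).
Selected 6 shows.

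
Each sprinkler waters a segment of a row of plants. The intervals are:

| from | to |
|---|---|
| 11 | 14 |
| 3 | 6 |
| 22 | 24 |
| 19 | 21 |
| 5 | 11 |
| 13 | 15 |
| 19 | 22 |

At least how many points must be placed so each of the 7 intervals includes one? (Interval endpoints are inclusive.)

4

Sort by right endpoint; whenever an interval is uncovered, place a point at its right end.
Sorted: [3,6] [5,11] [11,14] [13,15] [19,21] [19,22] [22,24]
{[3,6],[5,11]} hit by 6; {[11,14],[13,15]} hit by 14; {[19,21],[19,22]} hit by 21; {[22,24]} hit by 24.
Points: 6, 14, 21, 24 (4 total).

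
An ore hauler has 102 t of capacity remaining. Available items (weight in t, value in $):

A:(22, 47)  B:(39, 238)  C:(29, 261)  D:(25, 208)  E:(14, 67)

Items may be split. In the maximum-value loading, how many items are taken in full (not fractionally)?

3

Ratios (sorted): C 9.00, D 8.32, B 6.10, E 4.79, A 2.14
take C (29 @ 261); take D (25 @ 208); take B (39 @ 238); take 9/14 of E → 43.07. Capacity used 102/102.
3 item(s) taken whole; one partial (take 9/14 of E).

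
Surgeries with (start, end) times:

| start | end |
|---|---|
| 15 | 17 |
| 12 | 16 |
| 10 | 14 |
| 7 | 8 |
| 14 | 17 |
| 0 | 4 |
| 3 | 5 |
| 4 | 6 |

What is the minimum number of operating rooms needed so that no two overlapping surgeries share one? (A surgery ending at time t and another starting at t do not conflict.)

3

The answer is the maximum number of intervals overlapping at any instant.
starts: [0, 3, 4, 7, 10, 12, 14, 15]
ends:   [4, 5, 6, 8, 14, 16, 17, 17]
s0→1 s3→2 e4→1 s4→2 e5→1 e6→0 s7→1 e8→0 s10→1 s12→2 e14→1 s14→2 s15→3  — peak 3.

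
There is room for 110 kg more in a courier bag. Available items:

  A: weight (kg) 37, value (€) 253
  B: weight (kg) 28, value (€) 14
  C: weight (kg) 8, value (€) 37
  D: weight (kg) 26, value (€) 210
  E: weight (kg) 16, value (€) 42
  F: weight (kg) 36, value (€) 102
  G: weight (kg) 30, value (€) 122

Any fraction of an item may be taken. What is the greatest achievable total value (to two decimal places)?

Ratios (sorted): D 8.08, A 6.84, C 4.62, G 4.07, F 2.83, E 2.62, B 0.50
take D (26 @ 210); take A (37 @ 253); take C (8 @ 37); take G (30 @ 122); take 9/36 of F → 25.50. Capacity used 110/110.
Total value = 647.50

647.50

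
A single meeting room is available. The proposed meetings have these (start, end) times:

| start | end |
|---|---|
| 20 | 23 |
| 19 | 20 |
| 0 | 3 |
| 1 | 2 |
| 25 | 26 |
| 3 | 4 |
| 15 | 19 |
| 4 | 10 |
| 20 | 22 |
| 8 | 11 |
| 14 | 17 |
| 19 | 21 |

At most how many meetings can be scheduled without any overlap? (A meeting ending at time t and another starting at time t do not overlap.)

7

Order by finish time; keep every interval that doesn't clash with the previous kept one.
By end time: (1,2), (0,3), (3,4), (4,10), (8,11), (14,17), (15,19), (19,20), (19,21), (20,22), (20,23), (25,26).
Pick (1,2); next start ≥ 2 → (3,4); next start ≥ 4 → (4,10); next start ≥ 10 → (14,17); next start ≥ 17 → (19,20); next start ≥ 20 → (20,22); next start ≥ 22 → (25,26).
Selected 7 meetings.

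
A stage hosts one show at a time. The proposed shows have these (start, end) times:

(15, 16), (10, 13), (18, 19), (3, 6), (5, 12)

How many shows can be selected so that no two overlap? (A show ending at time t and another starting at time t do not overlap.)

4

Order by finish time; keep every interval that doesn't clash with the previous kept one.
By end time: (3,6), (5,12), (10,13), (15,16), (18,19).
Pick (3,6); next start ≥ 6 → (10,13); next start ≥ 13 → (15,16); next start ≥ 16 → (18,19).
Selected 4 shows.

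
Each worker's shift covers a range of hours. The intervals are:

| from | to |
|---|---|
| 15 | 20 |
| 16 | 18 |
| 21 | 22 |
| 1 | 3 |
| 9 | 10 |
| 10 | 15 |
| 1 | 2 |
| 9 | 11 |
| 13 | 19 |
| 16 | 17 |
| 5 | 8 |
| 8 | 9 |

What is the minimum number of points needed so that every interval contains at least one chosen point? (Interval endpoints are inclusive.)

Process intervals by earliest right end; each time one isn't hit yet, stab at its right endpoint.
By right end: [1,2]  [1,3]  [5,8]  [8,9]  [9,10]  [9,11]  [10,15]  [16,17]  [16,18]  [13,19]  [15,20]  [21,22]
[1,2] uncovered → point at 2; [5,8] uncovered → point at 8; [9,10] uncovered → point at 10; [16,17] uncovered → point at 17; [21,22] uncovered → point at 22.
Points: 2, 8, 10, 17, 22 (5 total).

5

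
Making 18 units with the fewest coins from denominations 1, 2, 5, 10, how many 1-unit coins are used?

Greedy: take as many of the largest coin as possible, then repeat with the remainder.
18 − 1×10→8 − 1×5→3 − 1×2→1 − 1×1→0
Count of 1: 1

1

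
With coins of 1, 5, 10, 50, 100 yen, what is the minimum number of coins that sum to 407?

407 = 4×100 + 1×5 + 2×1
Total coins = 4 + 1 + 2 = 7

7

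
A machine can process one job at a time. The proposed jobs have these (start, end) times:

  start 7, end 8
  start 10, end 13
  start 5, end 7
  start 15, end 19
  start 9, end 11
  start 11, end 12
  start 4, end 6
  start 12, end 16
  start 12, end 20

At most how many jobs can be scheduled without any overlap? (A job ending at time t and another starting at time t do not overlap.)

Greedy by earliest finish: after sorting by end time, pick each interval compatible with the last pick.
Sorted by end: (4,6)  (5,7)  (7,8)  (9,11)  (11,12)  (10,13)  (12,16)  (15,19)  (12,20)
take (4,6); take (7,8); take (9,11); take (11,12); skip (10,13); take (12,16); skip (15,19).
Selected 5 jobs.

5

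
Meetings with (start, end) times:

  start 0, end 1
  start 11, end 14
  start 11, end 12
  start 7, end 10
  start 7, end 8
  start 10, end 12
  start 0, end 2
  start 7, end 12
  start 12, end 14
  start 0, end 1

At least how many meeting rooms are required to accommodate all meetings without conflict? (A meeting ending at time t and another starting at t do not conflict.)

The answer is the maximum number of intervals overlapping at any instant.
starts: [0, 0, 0, 7, 7, 7, 10, 11, 11, 12]
ends:   [1, 1, 2, 8, 10, 12, 12, 12, 14, 14]
s0→1 s0→2 s0→3 e1→2 e1→1 e2→0 s7→1 s7→2 s7→3 e8→2 e10→1 s10→2 s11→3 s11→4  — peak 4.

4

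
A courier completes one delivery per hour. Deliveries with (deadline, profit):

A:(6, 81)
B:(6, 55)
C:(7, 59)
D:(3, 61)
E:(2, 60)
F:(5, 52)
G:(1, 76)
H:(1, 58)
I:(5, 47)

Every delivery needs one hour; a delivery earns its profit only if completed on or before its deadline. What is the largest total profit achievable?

444

By profit: A(d6,81), G(d1,76), D(d3,61), E(d2,60), C(d7,59), H(d1,58), B(d6,55), F(d5,52), I(d5,47)
A→slot 6; G→slot 1; D→slot 3; E→slot 2; C→slot 7; H skipped; B→slot 5; F→slot 4; I skipped.
Profit = 76 + 60 + 61 + 52 + 55 + 81 + 59 = 444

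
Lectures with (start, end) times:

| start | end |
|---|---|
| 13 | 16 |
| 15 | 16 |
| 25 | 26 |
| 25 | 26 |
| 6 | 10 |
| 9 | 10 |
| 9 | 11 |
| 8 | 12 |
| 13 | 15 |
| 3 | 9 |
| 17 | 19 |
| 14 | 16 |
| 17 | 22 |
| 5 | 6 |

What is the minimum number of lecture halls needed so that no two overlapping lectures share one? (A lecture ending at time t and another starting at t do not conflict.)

The answer is the maximum number of intervals overlapping at any instant.
Events (time:±→running): 3:+→1 5:+→2 6:-→1 6:+→2 8:+→3 9:-→2 9:+→3 9:+→4 … peak 4.

4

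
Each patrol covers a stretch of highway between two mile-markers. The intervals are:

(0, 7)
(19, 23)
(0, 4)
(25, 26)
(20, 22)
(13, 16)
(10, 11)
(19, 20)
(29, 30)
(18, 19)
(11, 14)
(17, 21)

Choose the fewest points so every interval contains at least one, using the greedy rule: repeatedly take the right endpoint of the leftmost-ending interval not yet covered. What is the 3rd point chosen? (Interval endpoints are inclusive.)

Sort by right endpoint; whenever an interval is uncovered, place a point at its right end.
Sorted: [0,4] [0,7] [10,11] [11,14] [13,16] [18,19] [19,20] [17,21] [20,22] [19,23] [25,26] [29,30]
{[0,4],[0,7]} hit by 4; {[10,11],[11,14]} hit by 11; {[13,16]} hit by 16; {[18,19],[19,20],[17,21]} hit by 19; {[20,22],[19,23]} hit by 22; {[25,26]} hit by 26; {[29,30]} hit by 30.
Points: 4, 11, 16, 19, 22, 26, 30 (7 total).

16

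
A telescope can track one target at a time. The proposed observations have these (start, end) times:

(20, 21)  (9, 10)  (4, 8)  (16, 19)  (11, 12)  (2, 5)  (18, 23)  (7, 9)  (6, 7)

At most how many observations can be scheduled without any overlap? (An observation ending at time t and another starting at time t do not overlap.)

7

Greedy by earliest finish: after sorting by end time, pick each interval compatible with the last pick.
By end time: (2,5), (6,7), (4,8), (7,9), (9,10), (11,12), (16,19), (20,21), (18,23).
Pick (2,5); next start ≥ 5 → (6,7); next start ≥ 7 → (7,9); next start ≥ 9 → (9,10); next start ≥ 10 → (11,12); next start ≥ 12 → (16,19); next start ≥ 19 → (20,21).
Selected 7 observations.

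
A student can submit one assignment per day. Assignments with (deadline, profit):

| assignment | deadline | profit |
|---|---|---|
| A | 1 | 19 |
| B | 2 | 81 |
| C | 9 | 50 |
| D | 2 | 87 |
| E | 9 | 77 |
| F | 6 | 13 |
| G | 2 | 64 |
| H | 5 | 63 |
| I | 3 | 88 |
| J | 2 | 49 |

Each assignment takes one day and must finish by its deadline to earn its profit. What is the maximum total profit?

459

Profit order: I=88 D=87 B=81 E=77 G=64 H=63 C=50 J=49 A=19 F=13
Assign: I→slot 3, D→slot 2, B→slot 1, E→slot 9, G skipped, H→slot 5, C→slot 8, J skipped, A skipped, F→slot 6.
Slots: [1:B] [2:D] [3:I] [5:H] [6:F] [8:C] [9:E]
Profit = 81 + 87 + 88 + 63 + 13 + 50 + 77 = 459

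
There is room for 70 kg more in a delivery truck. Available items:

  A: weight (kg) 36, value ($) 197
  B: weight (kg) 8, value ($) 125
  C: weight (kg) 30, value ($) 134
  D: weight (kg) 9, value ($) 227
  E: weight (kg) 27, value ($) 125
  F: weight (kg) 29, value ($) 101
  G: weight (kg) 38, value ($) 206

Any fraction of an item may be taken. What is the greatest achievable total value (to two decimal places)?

Order: D (227/9=25.22) > B (125/8=15.62) > A (197/36=5.47) > G (206/38=5.42) > E (125/27=4.63) > C (134/30=4.47) > F (101/29=3.48)
Fill: take D (9 @ 227) → take B (8 @ 125) → take A (36 @ 197) → take 17/38 of G → 92.16; 70/70 used.
Total value = 641.16

641.16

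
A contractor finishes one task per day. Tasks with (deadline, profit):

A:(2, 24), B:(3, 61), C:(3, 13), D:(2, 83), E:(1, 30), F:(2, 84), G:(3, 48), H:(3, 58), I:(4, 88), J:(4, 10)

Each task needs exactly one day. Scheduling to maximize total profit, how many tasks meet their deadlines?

Sort by profit descending; place each in the latest free slot ≤ its deadline.
Profit order: I=88 F=84 D=83 B=61 H=58 G=48 E=30 A=24 C=13 J=10
Assign: I→slot 4, F→slot 2, D→slot 1, B→slot 3, H skipped, G skipped, E skipped, A skipped, C skipped, J skipped.
Slots: [1:D] [2:F] [3:B] [4:I]
4 of 10 scheduled.

4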